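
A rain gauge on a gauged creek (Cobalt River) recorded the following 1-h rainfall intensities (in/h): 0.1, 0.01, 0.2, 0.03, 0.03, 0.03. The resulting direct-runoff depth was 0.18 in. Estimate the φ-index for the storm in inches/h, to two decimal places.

φ ≈ 0.06 in/h

Only the 2 blocks with intensity above φ contribute runoff: 0.1, 0.2 in/h.
Σ(I−φ)·Δt = d  ⇒  (0.1+0.2 − 2φ)·1 = 0.18
φ = (0.3000 − 0.18/1) / 2 = 0.06 in/h.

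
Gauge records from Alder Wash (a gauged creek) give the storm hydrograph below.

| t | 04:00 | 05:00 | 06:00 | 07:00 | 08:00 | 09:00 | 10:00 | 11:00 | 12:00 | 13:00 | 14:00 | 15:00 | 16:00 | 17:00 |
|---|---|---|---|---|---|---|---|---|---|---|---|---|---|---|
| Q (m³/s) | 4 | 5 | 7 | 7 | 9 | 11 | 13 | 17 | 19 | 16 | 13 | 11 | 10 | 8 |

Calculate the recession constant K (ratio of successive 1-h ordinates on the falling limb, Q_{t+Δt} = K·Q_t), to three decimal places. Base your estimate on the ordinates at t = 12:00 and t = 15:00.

Using the recession-limb readings at t = 12:00 and t = 15:00: Q falls from 19 to 11 m³/s over 3 intervals.
K = (Q₂/Q₁)^(1/3) = (11/19)^(1/3) = 0.833.

K ≈ 0.833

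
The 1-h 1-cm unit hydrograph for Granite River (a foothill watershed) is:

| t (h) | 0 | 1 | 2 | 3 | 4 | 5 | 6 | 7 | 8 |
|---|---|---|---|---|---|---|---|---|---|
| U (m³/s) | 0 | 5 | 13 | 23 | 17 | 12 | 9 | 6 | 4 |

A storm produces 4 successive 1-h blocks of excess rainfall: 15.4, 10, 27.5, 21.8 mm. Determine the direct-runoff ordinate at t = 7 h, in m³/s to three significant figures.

Q ≈ 88.3 m³/s

By discrete convolution, Q_j = Σ (P_i / 10 mm) · U_{j−i}.
At t = 7 h (j=7): Q = (15.4/10)·6 + (10/10)·9 + (27.5/10)·12 + (21.8/10)·17 = 88.3 m³/s.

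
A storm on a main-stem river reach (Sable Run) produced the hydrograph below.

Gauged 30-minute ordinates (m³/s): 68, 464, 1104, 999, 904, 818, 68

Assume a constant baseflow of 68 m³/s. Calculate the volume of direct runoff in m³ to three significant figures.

V ≈ 7.11 × 10^6 m³

Direct-runoff ordinates (Q − Q_b): 0.0, 396.0, 1036.0, 931.0, 836.0, 750.0, 0.0 m³/s.
ΣQ_DR = 3949 m³/s.
With Δt = 0.5 h = 1800 s, V = ΣQ_DR · Δt = 3949 × 1800 = 7.11 × 10^6 m³.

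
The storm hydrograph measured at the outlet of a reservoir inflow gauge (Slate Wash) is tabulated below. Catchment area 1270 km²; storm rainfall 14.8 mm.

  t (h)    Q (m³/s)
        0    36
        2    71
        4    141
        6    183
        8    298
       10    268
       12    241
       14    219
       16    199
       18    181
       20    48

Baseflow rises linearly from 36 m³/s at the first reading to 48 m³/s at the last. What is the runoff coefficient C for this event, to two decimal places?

ΣQ_DR = 1423 m³/s; V = ΣQ_DR·Δt = 1.025 × 10^7 m³.
Runoff depth d = V / A = 8.067 mm.
C = d / P = 8.067 / 14.8 = 0.55.

C ≈ 0.55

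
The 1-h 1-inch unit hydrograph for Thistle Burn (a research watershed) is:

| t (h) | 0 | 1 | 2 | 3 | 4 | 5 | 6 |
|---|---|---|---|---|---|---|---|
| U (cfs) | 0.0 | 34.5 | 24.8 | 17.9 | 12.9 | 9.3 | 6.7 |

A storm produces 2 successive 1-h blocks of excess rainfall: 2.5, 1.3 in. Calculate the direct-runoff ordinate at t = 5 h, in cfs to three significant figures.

Q ≈ 40.0 cfs

By discrete convolution, Q_j = Σ (P_i / 1 in) · U_{j−i}.
At t = 5 h (j=5): Q = (2.5/1)·9.3 + (1.3/1)·12.9 = 40.0 cfs.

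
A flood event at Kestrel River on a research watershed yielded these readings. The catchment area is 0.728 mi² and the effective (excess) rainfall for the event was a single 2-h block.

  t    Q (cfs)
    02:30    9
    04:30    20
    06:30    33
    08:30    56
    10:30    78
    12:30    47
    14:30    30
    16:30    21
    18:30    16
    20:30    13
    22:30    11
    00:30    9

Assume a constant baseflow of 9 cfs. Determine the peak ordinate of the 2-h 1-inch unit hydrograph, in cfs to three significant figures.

Direct runoff: 0.0, 11.0, 24.0, 47.0, 69.0, 38.0, 21.0, 12.0, 7.0, 4.0, 2.0, 0.0 cfs; ΣQ_DR = 235.0 cfs, peak = 69.0 cfs.
Runoff depth d = ΣQ_DR·Δt / A = 235.0 × 7200 / (0.728 mi²) = 1.000 in.
The 1-inch UH is the DRH scaled by (1 in)/d, so U_p = 69.0 × 1/1.000 = 69.0 cfs.

U_p ≈ 69.0 cfs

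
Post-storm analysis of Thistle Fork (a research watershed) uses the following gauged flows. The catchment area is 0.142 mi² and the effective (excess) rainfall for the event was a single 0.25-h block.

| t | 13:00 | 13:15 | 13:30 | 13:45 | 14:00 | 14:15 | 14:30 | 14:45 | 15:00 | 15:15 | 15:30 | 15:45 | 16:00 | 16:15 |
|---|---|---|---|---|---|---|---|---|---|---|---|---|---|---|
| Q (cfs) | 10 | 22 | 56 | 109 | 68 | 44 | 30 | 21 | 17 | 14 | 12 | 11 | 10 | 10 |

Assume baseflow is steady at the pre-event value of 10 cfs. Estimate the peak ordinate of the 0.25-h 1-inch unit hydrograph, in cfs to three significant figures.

Direct runoff: 0.0, 12.0, 46.0, 99.0, 58.0, 34.0, 20.0, 11.0, 7.0, 4.0, 2.0, 1.0, 0.0, 0.0 cfs; ΣQ_DR = 294.0 cfs, peak = 99.0 cfs.
Runoff depth d = ΣQ_DR·Δt / A = 294.0 × 900 / (0.142 mi²) = 0.8021 in.
The 1-inch UH is the DRH scaled by (1 in)/d, so U_p = 99.0 × 1/0.8021 = 123 cfs.

U_p ≈ 123 cfs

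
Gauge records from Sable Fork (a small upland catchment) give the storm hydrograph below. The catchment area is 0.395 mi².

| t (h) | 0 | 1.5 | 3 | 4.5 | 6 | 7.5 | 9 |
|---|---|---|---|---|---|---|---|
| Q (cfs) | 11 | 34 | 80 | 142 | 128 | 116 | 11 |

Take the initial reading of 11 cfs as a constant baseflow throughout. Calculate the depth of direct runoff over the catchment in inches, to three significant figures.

Direct runoff: 0.0, 23.0, 69.0, 131.0, 117.0, 105.0, 0.0 cfs; ΣQ_DR = 445.0 cfs.
V = ΣQ_DR · Δt = 445.0 × 5400 s = 2.403 × 10^6 ft³.
Over A = 0.395 mi², depth = V / A = 2.62 in.

d ≈ 2.62 in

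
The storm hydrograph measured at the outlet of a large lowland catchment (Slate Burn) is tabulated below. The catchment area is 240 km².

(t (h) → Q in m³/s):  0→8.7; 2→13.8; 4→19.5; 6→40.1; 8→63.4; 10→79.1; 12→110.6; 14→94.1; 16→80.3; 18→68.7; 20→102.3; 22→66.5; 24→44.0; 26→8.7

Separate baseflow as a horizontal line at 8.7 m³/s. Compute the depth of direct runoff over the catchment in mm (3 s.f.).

Direct runoff: 0.0, 5.1, 10.8, 31.4, 54.7, 70.4, 101.9, 85.4, 71.6, 60.0, 93.6, 57.8, 35.3, 0.0 m³/s; ΣQ_DR = 678.0 m³/s.
V = ΣQ_DR · Δt = 678.0 × 7200 s = 4.882 × 10^6 m³.
Over A = 240 km², depth = V / A = 20.3 mm.

d ≈ 20.3 mm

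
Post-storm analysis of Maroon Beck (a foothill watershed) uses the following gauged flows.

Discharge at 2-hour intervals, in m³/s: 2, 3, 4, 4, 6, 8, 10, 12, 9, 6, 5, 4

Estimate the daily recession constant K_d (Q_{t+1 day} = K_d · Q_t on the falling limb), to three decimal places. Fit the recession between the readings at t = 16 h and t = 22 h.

K_d ≈ 0.039

Between t = 16 h and t = 22 h the flow falls from 9 to 4 m³/s over 3×2 h = 6 h.
Per-interval ratio K = (4/9)^(1/3) = 0.7631; K_d = K^(24/2) = 0.039.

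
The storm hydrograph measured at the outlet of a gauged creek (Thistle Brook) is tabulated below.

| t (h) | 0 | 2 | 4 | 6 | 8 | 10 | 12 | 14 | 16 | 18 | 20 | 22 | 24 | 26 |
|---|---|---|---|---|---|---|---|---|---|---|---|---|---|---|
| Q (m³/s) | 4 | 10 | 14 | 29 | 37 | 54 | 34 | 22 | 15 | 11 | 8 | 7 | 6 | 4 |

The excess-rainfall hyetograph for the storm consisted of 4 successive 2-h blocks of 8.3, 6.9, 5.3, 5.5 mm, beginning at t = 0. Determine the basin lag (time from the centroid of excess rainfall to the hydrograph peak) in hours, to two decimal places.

t_L ≈ 6.38 h

Centroid of excess rainfall: t_c = Σ P_i·t̄_i / ΣP_i = 3.6154 h (block centres at 1, 3, 5, 7 h).
Hydrograph peak occurs at t = 10 h, so basin lag t_L = 10 − 3.6154 = 6.38 h.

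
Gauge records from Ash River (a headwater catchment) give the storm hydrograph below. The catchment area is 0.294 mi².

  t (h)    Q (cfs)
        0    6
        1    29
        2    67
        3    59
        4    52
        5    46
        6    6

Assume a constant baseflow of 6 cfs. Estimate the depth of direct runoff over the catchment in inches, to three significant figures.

d ≈ 1.18 in

Direct runoff: 0.0, 23.0, 61.0, 53.0, 46.0, 40.0, 0.0 cfs; ΣQ_DR = 223.0 cfs.
V = ΣQ_DR · Δt = 223.0 × 3600 s = 8.028 × 10^5 ft³.
Over A = 0.294 mi², depth = V / A = 1.18 in.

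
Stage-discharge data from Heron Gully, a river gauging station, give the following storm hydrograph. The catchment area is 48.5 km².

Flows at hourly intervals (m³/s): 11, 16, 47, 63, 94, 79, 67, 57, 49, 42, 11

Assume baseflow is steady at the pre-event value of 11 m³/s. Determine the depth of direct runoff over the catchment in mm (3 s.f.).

Direct runoff: 0.0, 5.0, 36.0, 52.0, 83.0, 68.0, 56.0, 46.0, 38.0, 31.0, 0.0 m³/s; ΣQ_DR = 415.0 m³/s.
V = ΣQ_DR · Δt = 415.0 × 3600 s = 1.494 × 10^6 m³.
Over A = 48.5 km², depth = V / A = 30.8 mm.

d ≈ 30.8 mm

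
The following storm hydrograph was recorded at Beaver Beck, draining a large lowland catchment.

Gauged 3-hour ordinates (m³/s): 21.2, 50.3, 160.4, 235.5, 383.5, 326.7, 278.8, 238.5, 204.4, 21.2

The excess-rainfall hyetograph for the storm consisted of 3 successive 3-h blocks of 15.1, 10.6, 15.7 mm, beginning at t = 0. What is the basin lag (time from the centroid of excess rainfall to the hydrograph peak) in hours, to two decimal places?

Centroid of excess rainfall: t_c = Σ P_i·t̄_i / ΣP_i = 4.5435 h (block centres at 1.5, 4.5, 7.5 h).
Hydrograph peak occurs at t = 12 h, so basin lag t_L = 12 − 4.5435 = 7.46 h.

t_L ≈ 7.46 h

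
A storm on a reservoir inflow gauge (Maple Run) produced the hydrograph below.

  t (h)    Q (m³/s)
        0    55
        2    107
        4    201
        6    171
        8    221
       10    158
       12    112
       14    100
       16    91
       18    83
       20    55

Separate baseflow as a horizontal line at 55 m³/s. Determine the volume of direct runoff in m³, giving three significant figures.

Direct-runoff ordinates (Q − Q_b): 0.0, 52.0, 146.0, 116.0, 166.0, 103.0, 57.0, 45.0, 36.0, 28.0, 0.0 m³/s.
ΣQ_DR = 749.0 m³/s.
With Δt = 2 h = 7200 s, V = ΣQ_DR · Δt = 749.0 × 7200 = 5.39 × 10^6 m³.

V ≈ 5.39 × 10^6 m³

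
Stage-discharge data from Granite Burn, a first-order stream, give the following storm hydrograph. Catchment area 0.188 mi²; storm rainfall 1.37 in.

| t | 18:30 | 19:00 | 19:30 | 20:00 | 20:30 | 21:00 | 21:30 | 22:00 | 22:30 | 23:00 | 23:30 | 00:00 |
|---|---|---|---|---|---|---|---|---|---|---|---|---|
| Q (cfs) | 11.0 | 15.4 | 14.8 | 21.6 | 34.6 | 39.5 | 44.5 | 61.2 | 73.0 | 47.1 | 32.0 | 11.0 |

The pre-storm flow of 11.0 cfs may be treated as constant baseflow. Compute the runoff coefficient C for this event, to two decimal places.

C ≈ 0.82

ΣQ_DR = 273.7 cfs; V = ΣQ_DR·Δt = 4.927 × 10^5 ft³.
Runoff depth d = V / A = 1.128 in.
C = d / P = 1.128 / 1.37 = 0.82.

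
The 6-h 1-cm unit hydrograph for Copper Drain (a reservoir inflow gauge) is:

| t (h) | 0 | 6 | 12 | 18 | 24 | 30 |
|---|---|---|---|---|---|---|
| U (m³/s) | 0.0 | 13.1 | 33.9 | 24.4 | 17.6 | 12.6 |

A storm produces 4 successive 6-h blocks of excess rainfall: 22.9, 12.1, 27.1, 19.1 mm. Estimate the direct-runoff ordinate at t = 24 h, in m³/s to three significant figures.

By discrete convolution, Q_j = Σ (P_i / 10 mm) · U_{j−i}.
At t = 24 h (j=4): Q = (22.9/10)·17.6 + (12.1/10)·24.4 + (27.1/10)·33.9 + (19.1/10)·13.1 = 187 m³/s.

Q ≈ 187 m³/s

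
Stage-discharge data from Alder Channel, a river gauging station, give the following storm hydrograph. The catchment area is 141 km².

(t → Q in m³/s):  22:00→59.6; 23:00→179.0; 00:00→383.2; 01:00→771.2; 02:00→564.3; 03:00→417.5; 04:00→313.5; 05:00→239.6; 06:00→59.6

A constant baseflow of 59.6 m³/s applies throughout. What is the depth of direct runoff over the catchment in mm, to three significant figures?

Direct runoff: 0.0, 119.4, 323.6, 711.6, 504.7, 357.9, 253.9, 180.0, 0.0 m³/s; ΣQ_DR = 2451 m³/s.
V = ΣQ_DR · Δt = 2451 × 3600 s = 8.824 × 10^6 m³.
Over A = 141 km², depth = V / A = 62.6 mm.

d ≈ 62.6 mm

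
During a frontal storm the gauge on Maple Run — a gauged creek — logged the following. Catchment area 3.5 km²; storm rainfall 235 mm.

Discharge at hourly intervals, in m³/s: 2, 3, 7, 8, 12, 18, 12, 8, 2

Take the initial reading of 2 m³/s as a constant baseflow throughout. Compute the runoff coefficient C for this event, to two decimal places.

ΣQ_DR = 54.00 m³/s; V = ΣQ_DR·Δt = 1.944 × 10^5 m³.
Runoff depth d = V / A = 55.54 mm.
C = d / P = 55.54 / 235 = 0.24.

C ≈ 0.24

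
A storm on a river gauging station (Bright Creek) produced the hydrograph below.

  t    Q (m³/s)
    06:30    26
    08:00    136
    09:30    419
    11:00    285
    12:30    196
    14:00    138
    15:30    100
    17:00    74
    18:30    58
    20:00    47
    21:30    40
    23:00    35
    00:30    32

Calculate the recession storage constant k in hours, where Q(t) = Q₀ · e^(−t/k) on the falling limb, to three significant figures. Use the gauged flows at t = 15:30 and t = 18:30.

k ≈ 5.51 h

On the falling limb, Q drops from 100 to 58 m³/s between t = 15:30 and t = 18:30 (Δt = 3 h).
k = −Δt / ln(Q₂/Q₁) = −3 / ln(58/100) = 5.51 h.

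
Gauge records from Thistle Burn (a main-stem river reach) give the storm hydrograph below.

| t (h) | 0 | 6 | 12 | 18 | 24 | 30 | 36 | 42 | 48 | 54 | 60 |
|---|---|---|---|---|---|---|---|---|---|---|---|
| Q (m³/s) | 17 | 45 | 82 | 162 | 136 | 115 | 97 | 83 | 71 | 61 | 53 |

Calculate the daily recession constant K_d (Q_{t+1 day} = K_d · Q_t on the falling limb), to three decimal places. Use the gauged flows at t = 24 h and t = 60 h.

Between t = 24 h and t = 60 h the flow falls from 136 to 53 m³/s over 6×6 h = 36 h.
Per-interval ratio K = (53/136)^(1/6) = 0.8547; K_d = K^(24/6) = 0.534.

K_d ≈ 0.534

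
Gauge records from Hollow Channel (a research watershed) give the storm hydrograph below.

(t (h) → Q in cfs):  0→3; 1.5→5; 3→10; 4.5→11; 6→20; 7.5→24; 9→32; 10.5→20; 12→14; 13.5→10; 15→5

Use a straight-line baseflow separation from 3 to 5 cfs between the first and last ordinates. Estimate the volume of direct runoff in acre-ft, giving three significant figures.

Direct-runoff ordinates (Q − Q_b): 0.00, 1.80, 6.60, 7.40, 16.20, 20.00, 27.80, 15.60, 9.40, 5.20, 0.00 cfs.
ΣQ_DR = 110.0 cfs.
With Δt = 1.5 h = 5400 s, V = ΣQ_DR · Δt = 110.0 × 5400 = 5.94 × 10^5 ft³ = 13.6 acre-ft.

V ≈ 13.6 acre-ft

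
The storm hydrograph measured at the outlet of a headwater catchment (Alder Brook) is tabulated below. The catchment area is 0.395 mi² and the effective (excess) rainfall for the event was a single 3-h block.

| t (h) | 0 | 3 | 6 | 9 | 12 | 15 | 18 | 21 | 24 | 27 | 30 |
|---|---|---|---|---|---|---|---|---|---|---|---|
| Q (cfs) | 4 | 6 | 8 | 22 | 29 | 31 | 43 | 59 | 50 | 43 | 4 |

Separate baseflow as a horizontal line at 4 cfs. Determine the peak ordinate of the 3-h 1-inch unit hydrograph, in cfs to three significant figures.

U_p ≈ 18.3 cfs

Direct runoff: 0.0, 2.0, 4.0, 18.0, 25.0, 27.0, 39.0, 55.0, 46.0, 39.0, 0.0 cfs; ΣQ_DR = 255.0 cfs, peak = 55.0 cfs.
Runoff depth d = ΣQ_DR·Δt / A = 255.0 × 10800 / (0.395 mi²) = 3.001 in.
The 1-inch UH is the DRH scaled by (1 in)/d, so U_p = 55.0 × 1/3.001 = 18.3 cfs.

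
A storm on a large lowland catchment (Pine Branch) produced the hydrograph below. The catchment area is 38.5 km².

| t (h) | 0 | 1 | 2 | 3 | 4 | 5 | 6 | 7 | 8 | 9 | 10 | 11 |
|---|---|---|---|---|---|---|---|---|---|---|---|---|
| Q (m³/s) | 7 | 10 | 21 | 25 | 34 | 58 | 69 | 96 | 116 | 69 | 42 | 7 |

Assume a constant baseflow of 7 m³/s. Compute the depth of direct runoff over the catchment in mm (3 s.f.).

Direct runoff: 0.0, 3.0, 14.0, 18.0, 27.0, 51.0, 62.0, 89.0, 109.0, 62.0, 35.0, 0.0 m³/s; ΣQ_DR = 470.0 m³/s.
V = ΣQ_DR · Δt = 470.0 × 3600 s = 1.692 × 10^6 m³.
Over A = 38.5 km², depth = V / A = 43.9 mm.

d ≈ 43.9 mm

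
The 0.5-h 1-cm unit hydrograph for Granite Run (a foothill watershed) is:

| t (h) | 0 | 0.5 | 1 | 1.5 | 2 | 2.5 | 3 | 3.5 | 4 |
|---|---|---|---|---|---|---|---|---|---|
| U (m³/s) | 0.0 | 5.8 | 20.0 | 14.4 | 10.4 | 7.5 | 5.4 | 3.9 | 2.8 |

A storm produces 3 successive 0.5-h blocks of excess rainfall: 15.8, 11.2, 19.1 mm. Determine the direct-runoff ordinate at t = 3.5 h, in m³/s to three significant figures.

Q ≈ 26.5 m³/s

By discrete convolution, Q_j = Σ (P_i / 10 mm) · U_{j−i}.
At t = 3.5 h (j=7): Q = (15.8/10)·3.9 + (11.2/10)·5.4 + (19.1/10)·7.5 = 26.5 m³/s.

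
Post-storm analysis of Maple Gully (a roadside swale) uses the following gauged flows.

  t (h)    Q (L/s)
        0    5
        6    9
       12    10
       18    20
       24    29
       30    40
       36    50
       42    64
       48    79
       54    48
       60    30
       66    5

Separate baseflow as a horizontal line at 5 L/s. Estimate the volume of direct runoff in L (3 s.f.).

Direct-runoff ordinates (Q − Q_b): 0.0, 4.0, 5.0, 15.0, 24.0, 35.0, 45.0, 59.0, 74.0, 43.0, 25.0, 0.0 L/s.
ΣQ_DR = 329.0 L/s.
With Δt = 6 h = 21600 s, V = ΣQ_DR · Δt = 329.0 × 21600 = 7.11 × 10^6 L.

V ≈ 7.11 × 10^6 L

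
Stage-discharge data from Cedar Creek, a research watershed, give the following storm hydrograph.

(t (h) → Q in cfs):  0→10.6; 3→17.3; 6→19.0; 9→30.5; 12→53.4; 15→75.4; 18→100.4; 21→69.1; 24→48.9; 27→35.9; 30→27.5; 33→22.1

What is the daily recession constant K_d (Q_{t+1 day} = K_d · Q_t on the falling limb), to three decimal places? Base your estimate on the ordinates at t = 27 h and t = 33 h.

K_d ≈ 0.144

Between t = 27 h and t = 33 h the flow falls from 35.9 to 22.1 cfs over 2×3 h = 6 h.
Per-interval ratio K = (22.1/35.9)^(1/2) = 0.7846; K_d = K^(24/3) = 0.144.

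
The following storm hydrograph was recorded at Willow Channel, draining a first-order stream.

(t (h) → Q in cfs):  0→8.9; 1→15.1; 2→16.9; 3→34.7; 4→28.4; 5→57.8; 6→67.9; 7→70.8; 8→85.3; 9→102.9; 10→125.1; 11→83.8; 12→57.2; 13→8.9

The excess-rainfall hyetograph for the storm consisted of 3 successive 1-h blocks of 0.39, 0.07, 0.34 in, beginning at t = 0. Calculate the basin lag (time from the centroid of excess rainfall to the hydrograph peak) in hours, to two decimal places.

t_L ≈ 8.56 h

Centroid of excess rainfall: t_c = Σ P_i·t̄_i / ΣP_i = 1.4375 h (block centres at 0.5, 1.5, 2.5 h).
Hydrograph peak occurs at t = 10 h, so basin lag t_L = 10 − 1.4375 = 8.56 h.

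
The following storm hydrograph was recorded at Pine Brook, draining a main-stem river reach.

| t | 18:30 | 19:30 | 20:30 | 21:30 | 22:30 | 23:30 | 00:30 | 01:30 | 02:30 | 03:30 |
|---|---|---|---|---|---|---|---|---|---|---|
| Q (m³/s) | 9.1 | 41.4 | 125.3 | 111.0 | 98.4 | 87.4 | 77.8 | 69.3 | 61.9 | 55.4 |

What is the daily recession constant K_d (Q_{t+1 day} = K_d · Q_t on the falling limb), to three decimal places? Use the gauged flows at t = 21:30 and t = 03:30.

K_d ≈ 0.062

Between t = 21:30 and t = 03:30 the flow falls from 111.0 to 55.4 m³/s over 6×1 h = 6 h.
Per-interval ratio K = (55.4/111.0)^(1/6) = 0.8906; K_d = K^(24/1) = 0.062.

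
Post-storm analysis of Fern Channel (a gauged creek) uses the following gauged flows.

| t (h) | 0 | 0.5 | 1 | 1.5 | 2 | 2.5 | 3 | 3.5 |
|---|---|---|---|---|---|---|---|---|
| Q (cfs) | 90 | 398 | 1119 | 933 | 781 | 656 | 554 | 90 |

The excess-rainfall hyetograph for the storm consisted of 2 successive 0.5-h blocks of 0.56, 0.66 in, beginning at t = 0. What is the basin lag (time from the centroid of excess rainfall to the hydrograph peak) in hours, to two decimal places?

Centroid of excess rainfall: t_c = Σ P_i·t̄_i / ΣP_i = 0.5205 h (block centres at 0.25, 0.75 h).
Hydrograph peak occurs at t = 1 h, so basin lag t_L = 1 − 0.5205 = 0.48 h.

t_L ≈ 0.48 h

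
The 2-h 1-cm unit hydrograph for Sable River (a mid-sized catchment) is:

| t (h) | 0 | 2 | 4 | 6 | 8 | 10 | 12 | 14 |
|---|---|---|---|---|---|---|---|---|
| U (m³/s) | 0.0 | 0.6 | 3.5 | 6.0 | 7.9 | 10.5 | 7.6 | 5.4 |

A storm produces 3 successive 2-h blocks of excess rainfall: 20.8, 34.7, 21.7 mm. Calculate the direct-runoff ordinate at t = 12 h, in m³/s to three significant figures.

Q ≈ 69.4 m³/s

By discrete convolution, Q_j = Σ (P_i / 10 mm) · U_{j−i}.
At t = 12 h (j=6): Q = (20.8/10)·7.6 + (34.7/10)·10.5 + (21.7/10)·7.9 = 69.4 m³/s.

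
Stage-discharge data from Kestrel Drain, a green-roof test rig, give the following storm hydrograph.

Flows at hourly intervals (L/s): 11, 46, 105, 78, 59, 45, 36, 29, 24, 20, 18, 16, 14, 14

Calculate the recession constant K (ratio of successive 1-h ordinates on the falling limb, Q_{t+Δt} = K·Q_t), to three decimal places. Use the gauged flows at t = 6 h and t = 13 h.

Using the recession-limb readings at t = 6 h and t = 13 h: Q falls from 36 to 14 L/s over 7 intervals.
K = (Q₂/Q₁)^(1/7) = (14/36)^(1/7) = 0.874.

K ≈ 0.874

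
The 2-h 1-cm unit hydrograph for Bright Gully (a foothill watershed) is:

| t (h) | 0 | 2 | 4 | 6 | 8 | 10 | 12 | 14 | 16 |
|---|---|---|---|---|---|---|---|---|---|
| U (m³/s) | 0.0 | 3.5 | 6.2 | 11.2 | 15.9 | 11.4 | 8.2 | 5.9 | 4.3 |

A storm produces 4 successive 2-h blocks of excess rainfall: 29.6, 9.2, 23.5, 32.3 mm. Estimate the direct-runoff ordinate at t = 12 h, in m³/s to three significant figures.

Q ≈ 108 m³/s

By discrete convolution, Q_j = Σ (P_i / 10 mm) · U_{j−i}.
At t = 12 h (j=6): Q = (29.6/10)·8.2 + (9.2/10)·11.4 + (23.5/10)·15.9 + (32.3/10)·11.2 = 108 m³/s.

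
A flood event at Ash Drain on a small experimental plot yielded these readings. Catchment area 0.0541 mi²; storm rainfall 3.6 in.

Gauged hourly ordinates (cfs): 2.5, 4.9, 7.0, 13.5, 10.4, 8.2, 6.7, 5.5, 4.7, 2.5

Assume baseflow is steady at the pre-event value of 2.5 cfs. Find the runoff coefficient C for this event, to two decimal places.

C ≈ 0.33

ΣQ_DR = 40.90 cfs; V = ΣQ_DR·Δt = 1.472 × 10^5 ft³.
Runoff depth d = V / A = 1.171 in.
C = d / P = 1.171 / 3.6 = 0.33.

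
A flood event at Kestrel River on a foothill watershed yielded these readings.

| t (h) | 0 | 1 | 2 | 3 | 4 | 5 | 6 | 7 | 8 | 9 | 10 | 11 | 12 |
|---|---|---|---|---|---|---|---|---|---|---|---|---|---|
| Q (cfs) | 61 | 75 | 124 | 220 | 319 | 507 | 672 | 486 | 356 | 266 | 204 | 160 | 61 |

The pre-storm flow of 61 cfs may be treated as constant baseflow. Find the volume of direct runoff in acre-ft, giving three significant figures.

V ≈ 225 acre-ft

Direct-runoff ordinates (Q − Q_b): 0.0, 14.0, 63.0, 159.0, 258.0, 446.0, 611.0, 425.0, 295.0, 205.0, 143.0, 99.0, 0.0 cfs.
ΣQ_DR = 2718 cfs.
With Δt = 1 h = 3600 s, V = ΣQ_DR · Δt = 2718 × 3600 = 9.78 × 10^6 ft³ = 225 acre-ft.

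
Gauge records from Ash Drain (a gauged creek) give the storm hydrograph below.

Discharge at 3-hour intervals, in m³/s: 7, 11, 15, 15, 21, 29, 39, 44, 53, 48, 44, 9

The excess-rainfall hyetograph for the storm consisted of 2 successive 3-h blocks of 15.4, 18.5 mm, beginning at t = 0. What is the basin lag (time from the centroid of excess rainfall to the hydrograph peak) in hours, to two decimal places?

Centroid of excess rainfall: t_c = Σ P_i·t̄_i / ΣP_i = 3.1372 h (block centres at 1.5, 4.5 h).
Hydrograph peak occurs at t = 24 h, so basin lag t_L = 24 − 3.1372 = 20.86 h.

t_L ≈ 20.86 h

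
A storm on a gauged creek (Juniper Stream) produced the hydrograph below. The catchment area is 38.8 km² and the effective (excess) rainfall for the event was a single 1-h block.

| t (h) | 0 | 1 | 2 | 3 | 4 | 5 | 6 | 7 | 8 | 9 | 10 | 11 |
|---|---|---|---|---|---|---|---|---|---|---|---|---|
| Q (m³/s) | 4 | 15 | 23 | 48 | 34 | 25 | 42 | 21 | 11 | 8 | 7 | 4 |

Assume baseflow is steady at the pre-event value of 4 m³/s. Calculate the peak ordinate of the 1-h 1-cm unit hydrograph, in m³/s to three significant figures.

U_p ≈ 24.4 m³/s

Direct runoff: 0.0, 11.0, 19.0, 44.0, 30.0, 21.0, 38.0, 17.0, 7.0, 4.0, 3.0, 0.0 m³/s; ΣQ_DR = 194.0 m³/s, peak = 44.0 m³/s.
Runoff depth d = ΣQ_DR·Δt / A = 194.0 × 3600 / (38.8 km²) = 18.00 mm.
The 1-cm UH is the DRH scaled by (10 mm)/d, so U_p = 44.0 × 10/18.00 = 24.4 m³/s.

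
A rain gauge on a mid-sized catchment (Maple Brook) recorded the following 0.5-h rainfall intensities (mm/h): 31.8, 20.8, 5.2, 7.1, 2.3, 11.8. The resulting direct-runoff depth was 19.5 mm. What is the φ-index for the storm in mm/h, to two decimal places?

Only the 3 blocks with intensity above φ contribute runoff: 31.8, 20.8, 11.8 mm/h.
Σ(I−φ)·Δt = d  ⇒  (31.8+20.8+11.8 − 3φ)·0.5 = 19.5
φ = (64.40 − 19.5/0.5) / 3 = 8.47 mm/h.

φ ≈ 8.47 mm/h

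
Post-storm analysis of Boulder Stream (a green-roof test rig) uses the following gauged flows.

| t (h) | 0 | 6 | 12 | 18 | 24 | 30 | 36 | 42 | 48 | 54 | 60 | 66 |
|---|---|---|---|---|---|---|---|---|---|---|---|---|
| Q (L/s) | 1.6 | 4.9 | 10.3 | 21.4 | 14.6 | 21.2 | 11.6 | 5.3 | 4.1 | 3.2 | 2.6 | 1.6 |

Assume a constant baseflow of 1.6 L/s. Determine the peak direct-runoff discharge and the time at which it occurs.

Subtracting baseflow gives direct-runoff ordinates: 0.0, 3.3, 8.7, 19.8, 13.0, 19.6, 10.0, 3.7, 2.5, 1.6, 1.0, 0.0 L/s.
The maximum is 19.8 L/s, occurring at the reading for t = 18 h.

Q_p = 19.8 L/s at t = 18 h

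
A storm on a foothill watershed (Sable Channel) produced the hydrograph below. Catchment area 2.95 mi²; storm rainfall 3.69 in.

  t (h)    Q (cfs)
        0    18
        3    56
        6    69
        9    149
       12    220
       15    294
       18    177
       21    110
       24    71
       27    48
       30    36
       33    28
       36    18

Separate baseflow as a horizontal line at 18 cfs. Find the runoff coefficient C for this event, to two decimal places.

ΣQ_DR = 1060 cfs; V = ΣQ_DR·Δt = 1.145 × 10^7 ft³.
Runoff depth d = V / A = 1.670 in.
C = d / P = 1.670 / 3.69 = 0.45.

C ≈ 0.45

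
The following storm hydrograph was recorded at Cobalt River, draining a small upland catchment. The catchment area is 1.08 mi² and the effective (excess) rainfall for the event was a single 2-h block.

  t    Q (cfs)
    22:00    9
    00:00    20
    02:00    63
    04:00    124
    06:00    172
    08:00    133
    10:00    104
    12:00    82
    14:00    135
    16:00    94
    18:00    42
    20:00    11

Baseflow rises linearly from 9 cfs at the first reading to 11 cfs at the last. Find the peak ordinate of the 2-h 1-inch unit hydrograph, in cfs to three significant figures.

U_p ≈ 65.1 cfs

Direct runoff: 0.00, 10.82, 53.64, 114.45, 162.27, 123.09, 93.91, 71.73, 124.55, 83.36, 31.18, 0.00 cfs; ΣQ_DR = 869.0 cfs, peak = 162.27 cfs.
Runoff depth d = ΣQ_DR·Δt / A = 869.0 × 7200 / (1.08 mi²) = 2.494 in.
The 1-inch UH is the DRH scaled by (1 in)/d, so U_p = 162.27 × 1/2.494 = 65.1 cfs.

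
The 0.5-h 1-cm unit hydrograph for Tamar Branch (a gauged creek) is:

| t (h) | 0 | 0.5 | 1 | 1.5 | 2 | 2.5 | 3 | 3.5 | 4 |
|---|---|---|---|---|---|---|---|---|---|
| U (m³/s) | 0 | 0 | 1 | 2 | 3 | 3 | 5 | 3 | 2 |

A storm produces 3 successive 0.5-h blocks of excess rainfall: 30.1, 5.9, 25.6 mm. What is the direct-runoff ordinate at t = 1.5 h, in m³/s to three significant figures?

By discrete convolution, Q_j = Σ (P_i / 10 mm) · U_{j−i}.
At t = 1.5 h (j=3): Q = (30.1/10)·2 + (5.9/10)·1 + (25.6/10)·0 = 6.61 m³/s.

Q ≈ 6.61 m³/s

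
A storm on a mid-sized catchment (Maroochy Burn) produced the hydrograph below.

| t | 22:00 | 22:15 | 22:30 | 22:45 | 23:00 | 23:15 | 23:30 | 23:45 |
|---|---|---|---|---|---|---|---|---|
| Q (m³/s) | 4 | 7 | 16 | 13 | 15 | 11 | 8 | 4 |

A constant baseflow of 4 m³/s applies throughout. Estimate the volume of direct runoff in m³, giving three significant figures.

Direct-runoff ordinates (Q − Q_b): 0.0, 3.0, 12.0, 9.0, 11.0, 7.0, 4.0, 0.0 m³/s.
ΣQ_DR = 46.00 m³/s.
With Δt = 0.25 h = 900 s, V = ΣQ_DR · Δt = 46.00 × 900 = 41400 m³.

V ≈ 41400 m³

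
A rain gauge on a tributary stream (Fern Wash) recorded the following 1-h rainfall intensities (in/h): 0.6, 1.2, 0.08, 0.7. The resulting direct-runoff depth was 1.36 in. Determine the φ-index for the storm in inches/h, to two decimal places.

Only the 3 blocks with intensity above φ contribute runoff: 0.6, 1.2, 0.7 in/h.
Σ(I−φ)·Δt = d  ⇒  (0.6+1.2+0.7 − 3φ)·1 = 1.36
φ = (2.500 − 1.36/1) / 3 = 0.38 in/h.

φ ≈ 0.38 in/h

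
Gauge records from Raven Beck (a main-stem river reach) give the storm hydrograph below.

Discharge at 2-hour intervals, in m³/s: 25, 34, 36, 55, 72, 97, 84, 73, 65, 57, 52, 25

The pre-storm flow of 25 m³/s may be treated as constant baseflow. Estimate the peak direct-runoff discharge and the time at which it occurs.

Subtracting baseflow gives direct-runoff ordinates: 0.0, 9.0, 11.0, 30.0, 47.0, 72.0, 59.0, 48.0, 40.0, 32.0, 27.0, 0.0 m³/s.
The maximum is 72.0 m³/s, occurring at the reading for t = 10 h.

Q_p = 72.0 m³/s at t = 10 h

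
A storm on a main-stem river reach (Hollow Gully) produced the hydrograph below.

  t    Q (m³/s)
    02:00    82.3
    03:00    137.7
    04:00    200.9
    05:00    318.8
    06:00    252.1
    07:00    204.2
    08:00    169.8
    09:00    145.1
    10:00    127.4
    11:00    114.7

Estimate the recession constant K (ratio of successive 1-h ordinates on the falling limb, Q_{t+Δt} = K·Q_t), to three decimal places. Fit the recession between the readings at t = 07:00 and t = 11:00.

K ≈ 0.866

Using the recession-limb readings at t = 07:00 and t = 11:00: Q falls from 204.2 to 114.7 m³/s over 4 intervals.
K = (Q₂/Q₁)^(1/4) = (114.7/204.2)^(1/4) = 0.866.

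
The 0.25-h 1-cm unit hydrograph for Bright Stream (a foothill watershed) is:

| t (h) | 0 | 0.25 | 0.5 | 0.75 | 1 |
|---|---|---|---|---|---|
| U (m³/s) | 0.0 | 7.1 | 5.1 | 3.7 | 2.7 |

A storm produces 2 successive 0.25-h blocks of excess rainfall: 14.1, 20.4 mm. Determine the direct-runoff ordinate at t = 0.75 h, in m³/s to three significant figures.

By discrete convolution, Q_j = Σ (P_i / 10 mm) · U_{j−i}.
At t = 0.75 h (j=3): Q = (14.1/10)·3.7 + (20.4/10)·5.1 = 15.6 m³/s.

Q ≈ 15.6 m³/s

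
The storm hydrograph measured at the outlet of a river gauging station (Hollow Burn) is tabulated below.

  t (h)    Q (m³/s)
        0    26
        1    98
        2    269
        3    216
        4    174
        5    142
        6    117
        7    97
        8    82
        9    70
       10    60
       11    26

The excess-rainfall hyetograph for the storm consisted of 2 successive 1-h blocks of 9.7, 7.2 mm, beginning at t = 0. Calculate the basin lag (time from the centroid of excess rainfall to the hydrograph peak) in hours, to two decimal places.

t_L ≈ 1.07 h

Centroid of excess rainfall: t_c = Σ P_i·t̄_i / ΣP_i = 0.9260 h (block centres at 0.5, 1.5 h).
Hydrograph peak occurs at t = 2 h, so basin lag t_L = 2 − 0.9260 = 1.07 h.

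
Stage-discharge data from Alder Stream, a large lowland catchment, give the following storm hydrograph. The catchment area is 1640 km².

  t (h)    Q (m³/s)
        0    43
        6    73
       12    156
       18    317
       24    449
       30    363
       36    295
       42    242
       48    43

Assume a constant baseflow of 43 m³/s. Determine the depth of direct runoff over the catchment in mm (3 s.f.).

Direct runoff: 0.0, 30.0, 113.0, 274.0, 406.0, 320.0, 252.0, 199.0, 0.0 m³/s; ΣQ_DR = 1594 m³/s.
V = ΣQ_DR · Δt = 1594 × 21600 s = 3.443 × 10^7 m³.
Over A = 1640 km², depth = V / A = 21.0 mm.

d ≈ 21.0 mm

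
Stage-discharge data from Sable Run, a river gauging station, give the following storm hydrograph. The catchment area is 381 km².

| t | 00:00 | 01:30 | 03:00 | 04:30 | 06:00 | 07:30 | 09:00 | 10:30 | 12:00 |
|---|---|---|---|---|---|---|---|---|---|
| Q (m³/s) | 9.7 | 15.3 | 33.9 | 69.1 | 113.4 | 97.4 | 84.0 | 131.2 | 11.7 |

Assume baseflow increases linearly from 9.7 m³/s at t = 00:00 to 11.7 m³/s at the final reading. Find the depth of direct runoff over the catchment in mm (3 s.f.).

Direct runoff: 0.00, 5.35, 23.70, 58.65, 102.70, 86.45, 72.80, 119.75, 0.00 m³/s; ΣQ_DR = 469.4 m³/s.
V = ΣQ_DR · Δt = 469.4 × 5400 s = 2.535 × 10^6 m³.
Over A = 381 km², depth = V / A = 6.65 mm.

d ≈ 6.65 mm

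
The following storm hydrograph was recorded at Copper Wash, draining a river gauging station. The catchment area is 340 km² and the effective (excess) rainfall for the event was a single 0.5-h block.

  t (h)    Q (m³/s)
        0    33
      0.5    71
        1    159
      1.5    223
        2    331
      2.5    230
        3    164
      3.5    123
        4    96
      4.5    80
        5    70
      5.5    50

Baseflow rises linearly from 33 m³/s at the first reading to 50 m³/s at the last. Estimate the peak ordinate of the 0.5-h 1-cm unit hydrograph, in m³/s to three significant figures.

Direct runoff: 0.00, 36.45, 122.91, 185.36, 291.82, 189.27, 121.73, 79.18, 50.64, 33.09, 21.55, 0.00 m³/s; ΣQ_DR = 1132 m³/s, peak = 291.82 m³/s.
Runoff depth d = ΣQ_DR·Δt / A = 1132 × 1800 / (340 km²) = 5.993 mm.
The 1-cm UH is the DRH scaled by (10 mm)/d, so U_p = 291.82 × 10/5.993 = 487 m³/s.

U_p ≈ 487 m³/s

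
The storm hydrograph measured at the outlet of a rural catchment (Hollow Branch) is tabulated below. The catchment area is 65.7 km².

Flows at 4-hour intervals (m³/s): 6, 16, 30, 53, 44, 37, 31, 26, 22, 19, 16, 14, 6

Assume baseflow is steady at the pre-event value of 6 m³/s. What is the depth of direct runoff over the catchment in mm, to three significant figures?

d ≈ 53.0 mm

Direct runoff: 0.0, 10.0, 24.0, 47.0, 38.0, 31.0, 25.0, 20.0, 16.0, 13.0, 10.0, 8.0, 0.0 m³/s; ΣQ_DR = 242.0 m³/s.
V = ΣQ_DR · Δt = 242.0 × 14400 s = 3.485 × 10^6 m³.
Over A = 65.7 km², depth = V / A = 53.0 mm.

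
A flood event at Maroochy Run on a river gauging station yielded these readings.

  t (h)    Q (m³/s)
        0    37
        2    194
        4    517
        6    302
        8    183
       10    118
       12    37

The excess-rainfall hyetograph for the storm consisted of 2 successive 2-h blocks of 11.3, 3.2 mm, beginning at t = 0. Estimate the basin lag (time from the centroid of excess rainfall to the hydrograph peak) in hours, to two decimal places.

t_L ≈ 2.56 h

Centroid of excess rainfall: t_c = Σ P_i·t̄_i / ΣP_i = 1.4414 h (block centres at 1, 3 h).
Hydrograph peak occurs at t = 4 h, so basin lag t_L = 4 − 1.4414 = 2.56 h.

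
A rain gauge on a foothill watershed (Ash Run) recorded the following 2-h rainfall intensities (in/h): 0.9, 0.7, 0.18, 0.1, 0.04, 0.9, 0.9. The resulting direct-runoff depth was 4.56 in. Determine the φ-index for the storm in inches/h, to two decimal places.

Only the 4 blocks with intensity above φ contribute runoff: 0.9, 0.7, 0.9, 0.9 in/h.
Σ(I−φ)·Δt = d  ⇒  (0.9+0.7+0.9+0.9 − 4φ)·2 = 4.56
φ = (3.400 − 4.56/2) / 4 = 0.28 in/h.

φ ≈ 0.28 in/h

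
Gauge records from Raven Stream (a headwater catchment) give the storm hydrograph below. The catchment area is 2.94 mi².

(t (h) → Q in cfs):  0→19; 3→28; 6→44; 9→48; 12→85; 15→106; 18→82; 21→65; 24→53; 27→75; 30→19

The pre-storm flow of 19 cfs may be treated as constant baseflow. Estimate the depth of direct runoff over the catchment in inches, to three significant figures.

Direct runoff: 0.0, 9.0, 25.0, 29.0, 66.0, 87.0, 63.0, 46.0, 34.0, 56.0, 0.0 cfs; ΣQ_DR = 415.0 cfs.
V = ΣQ_DR · Δt = 415.0 × 10800 s = 4.482 × 10^6 ft³.
Over A = 2.94 mi², depth = V / A = 0.656 in.

d ≈ 0.656 in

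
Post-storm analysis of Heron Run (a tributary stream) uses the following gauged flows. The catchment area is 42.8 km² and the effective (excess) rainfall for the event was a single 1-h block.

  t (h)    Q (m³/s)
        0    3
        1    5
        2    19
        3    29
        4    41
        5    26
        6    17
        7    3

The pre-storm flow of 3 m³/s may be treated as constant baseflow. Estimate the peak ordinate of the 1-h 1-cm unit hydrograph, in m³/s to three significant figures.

Direct runoff: 0.0, 2.0, 16.0, 26.0, 38.0, 23.0, 14.0, 0.0 m³/s; ΣQ_DR = 119.0 m³/s, peak = 38.0 m³/s.
Runoff depth d = ΣQ_DR·Δt / A = 119.0 × 3600 / (42.8 km²) = 10.01 mm.
The 1-cm UH is the DRH scaled by (10 mm)/d, so U_p = 38.0 × 10/10.01 = 38.0 m³/s.

U_p ≈ 38.0 m³/s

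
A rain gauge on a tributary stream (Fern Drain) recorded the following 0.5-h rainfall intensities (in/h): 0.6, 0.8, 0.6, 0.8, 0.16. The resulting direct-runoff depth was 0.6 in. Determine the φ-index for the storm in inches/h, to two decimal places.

φ ≈ 0.40 in/h

Only the 4 blocks with intensity above φ contribute runoff: 0.6, 0.8, 0.6, 0.8 in/h.
Σ(I−φ)·Δt = d  ⇒  (0.6+0.8+0.6+0.8 − 4φ)·0.5 = 0.6
φ = (2.800 − 0.6/0.5) / 4 = 0.40 in/h.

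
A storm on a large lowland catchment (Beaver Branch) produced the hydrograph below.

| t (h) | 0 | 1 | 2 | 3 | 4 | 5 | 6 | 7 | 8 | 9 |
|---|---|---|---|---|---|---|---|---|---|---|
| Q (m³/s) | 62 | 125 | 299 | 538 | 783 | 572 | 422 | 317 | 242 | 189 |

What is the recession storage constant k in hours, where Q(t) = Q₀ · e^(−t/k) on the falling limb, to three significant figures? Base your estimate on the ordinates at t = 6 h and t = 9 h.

On the falling limb, Q drops from 422 to 189 m³/s between t = 6 h and t = 9 h (Δt = 3 h).
k = −Δt / ln(Q₂/Q₁) = −3 / ln(189/422) = 3.73 h.

k ≈ 3.73 h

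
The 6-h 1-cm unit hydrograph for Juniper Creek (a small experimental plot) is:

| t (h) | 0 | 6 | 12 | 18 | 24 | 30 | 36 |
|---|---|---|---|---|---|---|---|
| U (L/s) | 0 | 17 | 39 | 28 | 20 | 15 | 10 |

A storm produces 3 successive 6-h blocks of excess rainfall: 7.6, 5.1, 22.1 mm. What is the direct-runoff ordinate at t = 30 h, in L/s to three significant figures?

Q ≈ 83.5 L/s

By discrete convolution, Q_j = Σ (P_i / 10 mm) · U_{j−i}.
At t = 30 h (j=5): Q = (7.6/10)·15 + (5.1/10)·20 + (22.1/10)·28 = 83.5 L/s.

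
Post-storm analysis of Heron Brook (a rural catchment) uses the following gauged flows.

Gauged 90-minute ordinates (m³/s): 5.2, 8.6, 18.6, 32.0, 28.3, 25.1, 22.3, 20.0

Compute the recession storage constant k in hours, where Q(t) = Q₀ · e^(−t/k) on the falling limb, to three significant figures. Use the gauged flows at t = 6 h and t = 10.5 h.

On the falling limb, Q drops from 28.3 to 20.0 m³/s between t = 6 h and t = 10.5 h (Δt = 4.5 h).
k = −Δt / ln(Q₂/Q₁) = −4.5 / ln(20.0/28.3) = 13.0 h.

k ≈ 13.0 h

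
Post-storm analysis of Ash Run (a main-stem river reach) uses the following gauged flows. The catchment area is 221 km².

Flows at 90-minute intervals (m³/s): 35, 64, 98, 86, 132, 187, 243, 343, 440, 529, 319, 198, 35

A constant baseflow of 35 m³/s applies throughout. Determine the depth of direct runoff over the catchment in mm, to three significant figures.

d ≈ 55.1 mm

Direct runoff: 0.0, 29.0, 63.0, 51.0, 97.0, 152.0, 208.0, 308.0, 405.0, 494.0, 284.0, 163.0, 0.0 m³/s; ΣQ_DR = 2254 m³/s.
V = ΣQ_DR · Δt = 2254 × 5400 s = 1.217 × 10^7 m³.
Over A = 221 km², depth = V / A = 55.1 mm.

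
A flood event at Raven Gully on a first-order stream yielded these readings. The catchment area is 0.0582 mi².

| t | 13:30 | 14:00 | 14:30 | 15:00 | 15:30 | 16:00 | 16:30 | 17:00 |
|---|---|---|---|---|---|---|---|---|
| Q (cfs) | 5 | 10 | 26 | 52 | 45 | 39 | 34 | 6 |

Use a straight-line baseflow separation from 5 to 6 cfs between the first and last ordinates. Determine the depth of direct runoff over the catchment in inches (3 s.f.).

Direct runoff: 0.00, 4.86, 20.71, 46.57, 39.43, 33.29, 28.14, 0.00 cfs; ΣQ_DR = 173.0 cfs.
V = ΣQ_DR · Δt = 173.0 × 1800 s = 3.114 × 10^5 ft³.
Over A = 0.0582 mi², depth = V / A = 2.30 in.

d ≈ 2.30 in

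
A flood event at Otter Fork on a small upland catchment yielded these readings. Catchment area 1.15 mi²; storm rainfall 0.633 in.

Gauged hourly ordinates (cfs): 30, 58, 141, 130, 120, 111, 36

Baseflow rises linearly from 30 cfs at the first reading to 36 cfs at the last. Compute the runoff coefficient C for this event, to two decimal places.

C ≈ 0.84

ΣQ_DR = 395.0 cfs; V = ΣQ_DR·Δt = 1.422 × 10^6 ft³.
Runoff depth d = V / A = 0.5322 in.
C = d / P = 0.5322 / 0.633 = 0.84.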